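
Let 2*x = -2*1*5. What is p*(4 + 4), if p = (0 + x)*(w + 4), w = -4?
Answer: 0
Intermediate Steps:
x = -5 (x = (-2*1*5)/2 = (-2*5)/2 = (1/2)*(-10) = -5)
p = 0 (p = (0 - 5)*(-4 + 4) = -5*0 = 0)
p*(4 + 4) = 0*(4 + 4) = 0*8 = 0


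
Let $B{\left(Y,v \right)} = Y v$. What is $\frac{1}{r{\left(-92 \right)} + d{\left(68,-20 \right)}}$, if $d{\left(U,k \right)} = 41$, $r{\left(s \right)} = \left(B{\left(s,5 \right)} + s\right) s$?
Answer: $\frac{1}{50825} \approx 1.9675 \cdot 10^{-5}$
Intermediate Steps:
$r{\left(s \right)} = 6 s^{2}$ ($r{\left(s \right)} = \left(s 5 + s\right) s = \left(5 s + s\right) s = 6 s s = 6 s^{2}$)
$\frac{1}{r{\left(-92 \right)} + d{\left(68,-20 \right)}} = \frac{1}{6 \left(-92\right)^{2} + 41} = \frac{1}{6 \cdot 8464 + 41} = \frac{1}{50784 + 41} = \frac{1}{50825}$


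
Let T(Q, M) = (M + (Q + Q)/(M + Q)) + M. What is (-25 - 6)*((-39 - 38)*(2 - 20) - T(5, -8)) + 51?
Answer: -130543/3 ≈ -43514.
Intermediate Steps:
T(Q, M) = 2*M + 2*Q/(M + Q) (T(Q, M) = (M + (2*Q)/(M + Q)) + M = (M + 2*Q/(M + Q)) + M = 2*M + 2*Q/(M + Q))
(-25 - 6)*((-39 - 38)*(2 - 20) - T(5, -8)) + 51 = (-25 - 6)*((-39 - 38)*(2 - 20) - 2*(5 + (-8)**2 - 8*5)/(-8 + 5)) + 51 = -31*(-77*(-18) - 2*(5 + 64 - 40)/(-3)) + 51 = -31*(1386 - 2*(-1)*29/3) + 51 = -31*(1386 - 1*(-58/3)) + 51 = -31*(1386 + 58/3) + 51 = -31*4216/3 + 51 = -130696/3 + 51 = -130543/3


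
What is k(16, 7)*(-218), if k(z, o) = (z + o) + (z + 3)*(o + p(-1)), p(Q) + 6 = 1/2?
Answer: -11227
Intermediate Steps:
p(Q) = -11/2 (p(Q) = -6 + 1/2 = -6 + ½ = -11/2)
k(z, o) = o + z + (3 + z)*(-11/2 + o) (k(z, o) = (z + o) + (z + 3)*(o - 11/2) = (o + z) + (3 + z)*(-11/2 + o) = o + z + (3 + z)*(-11/2 + o))
k(16, 7)*(-218) = (-33/2 + 4*7 - 9/2*16 + 7*16)*(-218) = (-33/2 + 28 - 72 + 112)*(-218) = (103/2)*(-218) = -11227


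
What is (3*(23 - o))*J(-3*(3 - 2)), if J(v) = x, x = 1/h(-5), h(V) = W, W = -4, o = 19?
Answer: -3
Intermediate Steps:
h(V) = -4
x = -1/4 (x = 1/(-4) = -1/4 ≈ -0.25000)
J(v) = -1/4
(3*(23 - o))*J(-3*(3 - 2)) = (3*(23 - 1*19))*(-1/4) = (3*(23 - 19))*(-1/4) = (3*4)*(-1/4) = 12*(-1/4) = -3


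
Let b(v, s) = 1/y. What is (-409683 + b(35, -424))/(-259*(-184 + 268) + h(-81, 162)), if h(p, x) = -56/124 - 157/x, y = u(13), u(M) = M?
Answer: 26746559316/1420454971 ≈ 18.830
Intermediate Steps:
y = 13
b(v, s) = 1/13
h(p, x) = -14/31 - 157/x (h(p, x) = -56*1/124 - 157/x = -14/31 - 157/x)
(-409683 + b(35, -424))/(-259*(-184 + 268) + h(-81, 162)) = (-409683 + 1/13)/(-259*(-184 + 268) + (-14/31 - 157/162)) = -5325878/(13*(-259*84 + (-14/31 - 157*1/162))) = -5325878/(13*(-21756 + (-14/31 - 157/162))) = -5325878/(13*(-21756 - 7135/5022)) = -5325878/(13*(-109265767/5022)) = -5325878/13*(-5022/109265767) = 26746559316/1420454971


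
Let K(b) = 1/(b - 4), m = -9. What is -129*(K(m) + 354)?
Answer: -593529/13 ≈ -45656.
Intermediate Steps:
K(b) = 1/(-4 + b)
-129*(K(m) + 354) = -129*(1/(-4 - 9) + 354) = -129*(1/(-13) + 354) = -129*(-1/13 + 354) = -129*4601/13 = -593529/13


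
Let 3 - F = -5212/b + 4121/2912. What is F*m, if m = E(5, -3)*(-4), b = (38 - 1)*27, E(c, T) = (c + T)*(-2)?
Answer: 1522133/13986 ≈ 108.83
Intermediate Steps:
E(c, T) = -2*T - 2*c (E(c, T) = (T + c)*(-2) = -2*T - 2*c)
b = 999 (b = 37*27 = 999)
m = 16 (m = (-2*(-3) - 2*5)*(-4) = (6 - 10)*(-4) = -4*(-4) = 16)
F = 1522133/223776 (F = 3 - (-5212/999 + 4121/2912) = 3 - (-5212*1/999 + 4121*(1/2912)) = 3 - (-5212/999 + 317/224) = 3 - 1*(-850805/223776) = 3 + 850805/223776 = 1522133/223776 ≈ 6.8020)
F*m = (1522133/223776)*16 = 1522133/13986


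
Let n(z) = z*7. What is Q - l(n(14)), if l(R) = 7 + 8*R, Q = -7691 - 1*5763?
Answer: -14245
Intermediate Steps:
n(z) = 7*z
Q = -13454 (Q = -7691 - 5763 = -13454)
Q - l(n(14)) = -13454 - (7 + 8*(7*14)) = -13454 - (7 + 8*98) = -13454 - (7 + 784) = -13454 - 1*791 = -13454 - 791 = -14245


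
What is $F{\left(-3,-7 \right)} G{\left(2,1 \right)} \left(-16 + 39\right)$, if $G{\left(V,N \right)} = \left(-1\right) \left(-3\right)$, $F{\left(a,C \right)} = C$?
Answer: $-483$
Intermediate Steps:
$G{\left(V,N \right)} = 3$
$F{\left(-3,-7 \right)} G{\left(2,1 \right)} \left(-16 + 39\right) = \left(-7\right) 3 \left(-16 + 39\right) = \left(-21\right) 23 = -483$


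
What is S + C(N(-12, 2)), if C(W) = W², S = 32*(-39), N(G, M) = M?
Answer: -1244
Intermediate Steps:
S = -1248
S + C(N(-12, 2)) = -1248 + 2² = -1248 + 4 = -1244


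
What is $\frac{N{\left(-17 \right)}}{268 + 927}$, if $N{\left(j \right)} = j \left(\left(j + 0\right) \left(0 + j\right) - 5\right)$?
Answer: $- \frac{4828}{1195} \approx -4.0402$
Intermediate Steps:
$N{\left(j \right)} = j \left(-5 + j^{2}\right)$ ($N{\left(j \right)} = j \left(j j - 5\right) = j \left(j^{2} - 5\right) = j \left(-5 + j^{2}\right)$)
$\frac{N{\left(-17 \right)}}{268 + 927} = \frac{\left(-17\right) \left(-5 + \left(-17\right)^{2}\right)}{268 + 927} = \frac{\left(-17\right) \left(-5 + 289\right)}{1195} = \frac{\left(-17\right) 284}{1195} = \frac{1}{1195} \left(-4828\right) = - \frac{4828}{1195}$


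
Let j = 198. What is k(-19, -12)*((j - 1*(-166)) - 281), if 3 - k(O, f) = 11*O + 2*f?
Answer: 19588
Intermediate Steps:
k(O, f) = 3 - 11*O - 2*f (k(O, f) = 3 - (11*O + 2*f) = 3 - (2*f + 11*O) = 3 + (-11*O - 2*f) = 3 - 11*O - 2*f)
k(-19, -12)*((j - 1*(-166)) - 281) = (3 - 11*(-19) - 2*(-12))*((198 - 1*(-166)) - 281) = (3 + 209 + 24)*((198 + 166) - 281) = 236*(364 - 281) = 236*83 = 19588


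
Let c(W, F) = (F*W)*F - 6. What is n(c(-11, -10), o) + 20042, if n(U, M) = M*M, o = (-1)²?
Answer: 20043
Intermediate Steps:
o = 1
c(W, F) = -6 + W*F² (c(W, F) = W*F² - 6 = -6 + W*F²)
n(U, M) = M²
n(c(-11, -10), o) + 20042 = 1² + 20042 = 1 + 20042 = 20043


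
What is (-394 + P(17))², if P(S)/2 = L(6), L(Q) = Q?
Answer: 145924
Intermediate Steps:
P(S) = 12 (P(S) = 2*6 = 12)
(-394 + P(17))² = (-394 + 12)² = (-382)² = 145924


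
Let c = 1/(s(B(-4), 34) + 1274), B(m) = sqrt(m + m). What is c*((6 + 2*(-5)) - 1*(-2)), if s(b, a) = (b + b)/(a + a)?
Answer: -368186/234534483 + 17*I*sqrt(2)/234534483 ≈ -0.0015699 + 1.0251e-7*I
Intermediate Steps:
B(m) = sqrt(2)*sqrt(m) (B(m) = sqrt(2*m) = sqrt(2)*sqrt(m))
s(b, a) = b/a (s(b, a) = (2*b)/((2*a)) = (2*b)*(1/(2*a)) = b/a)
c = 1/(1274 + I*sqrt(2)/17) (c = 1/((sqrt(2)*sqrt(-4))/34 + 1274) = 1/((sqrt(2)*(2*I))*(1/34) + 1274) = 1/((2*I*sqrt(2))*(1/34) + 1274) = 1/(I*sqrt(2)/17 + 1274) = 1/(1274 + I*sqrt(2)/17) ≈ 0.00078493 - 5.1e-8*I)
c*((6 + 2*(-5)) - 1*(-2)) = (184093/234534483 - 17*I*sqrt(2)/469068966)*((6 + 2*(-5)) - 1*(-2)) = (184093/234534483 - 17*I*sqrt(2)/469068966)*((6 - 10) + 2) = (184093/234534483 - 17*I*sqrt(2)/469068966)*(-4 + 2) = (184093/234534483 - 17*I*sqrt(2)/469068966)*(-2) = -368186/234534483 + 17*I*sqrt(2)/234534483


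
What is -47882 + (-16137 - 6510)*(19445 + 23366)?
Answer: -969588599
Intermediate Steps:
-47882 + (-16137 - 6510)*(19445 + 23366) = -47882 - 22647*42811 = -47882 - 969540717 = -969588599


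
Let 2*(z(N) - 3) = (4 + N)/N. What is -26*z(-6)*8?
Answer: -1976/3 ≈ -658.67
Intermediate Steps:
z(N) = 3 + (4 + N)/(2*N) (z(N) = 3 + ((4 + N)/N)/2 = 3 + (4 + N)/(2*N))
-26*z(-6)*8 = -26*(7/2 + 2/(-6))*8 = -26*(7/2 + 2*(-⅙))*8 = -26*(7/2 - ⅓)*8 = -26*19/6*8 = -247/3*8 = -1976/3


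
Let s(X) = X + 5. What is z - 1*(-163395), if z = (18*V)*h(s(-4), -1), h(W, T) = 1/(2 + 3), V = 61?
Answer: 818073/5 ≈ 1.6361e+5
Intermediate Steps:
s(X) = 5 + X
h(W, T) = 1/5
z = 1098/5 (z = (18*61)*(1/5) = 1098*(1/5) = 1098/5 ≈ 219.60)
z - 1*(-163395) = 1098/5 - 1*(-163395) = 1098/5 + 163395 = 818073/5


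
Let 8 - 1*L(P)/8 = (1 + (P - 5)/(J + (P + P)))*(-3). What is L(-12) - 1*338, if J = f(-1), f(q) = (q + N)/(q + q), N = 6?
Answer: -12434/53 ≈ -234.60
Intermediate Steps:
f(q) = (6 + q)/(2*q) (f(q) = (q + 6)/(q + q) = (6 + q)/((2*q)) = (6 + q)*(1/(2*q)) = (6 + q)/(2*q))
J = -5/2 (J = (1/2)*(6 - 1)/(-1) = (1/2)*(-1)*5 = -5/2 ≈ -2.5000)
L(P) = 88 + 24*(-5 + P)/(-5/2 + 2*P) (L(P) = 64 - 8*(1 + (P - 5)/(-5/2 + (P + P)))*(-3) = 64 - 8*(1 + (-5 + P)/(-5/2 + 2*P))*(-3) = 64 - 8*(-3 - 3*(-5 + P)/(-5/2 + 2*P)) = 64 + (24 + 24*(-5 + P)/(-5/2 + 2*P)) = 88 + 24*(-5 + P)/(-5/2 + 2*P))
L(-12) - 1*338 = 40*(-17 + 10*(-12))/(-5 + 4*(-12)) - 1*338 = 40*(-17 - 120)/(-5 - 48) - 338 = 40*(-137)/(-53) - 338 = 40*(-1/53)*(-137) - 338 = 5480/53 - 338 = -12434/53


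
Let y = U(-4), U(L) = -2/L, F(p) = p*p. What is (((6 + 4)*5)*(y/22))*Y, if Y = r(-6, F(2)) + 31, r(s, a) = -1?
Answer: 375/11 ≈ 34.091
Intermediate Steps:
F(p) = p²
y = ½ (y = -2/(-4) = -2*(-¼) = ½ ≈ 0.50000)
Y = 30 (Y = -1 + 31 = 30)
(((6 + 4)*5)*(y/22))*Y = (((6 + 4)*5)*((½)/22))*30 = ((10*5)*((½)*(1/22)))*30 = (50*(1/44))*30 = (25/22)*30 = 375/11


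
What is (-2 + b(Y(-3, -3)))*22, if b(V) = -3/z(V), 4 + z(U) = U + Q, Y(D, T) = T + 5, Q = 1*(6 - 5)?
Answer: 22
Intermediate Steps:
Q = 1 (Q = 1*1 = 1)
Y(D, T) = 5 + T
z(U) = -3 + U (z(U) = -4 + (U + 1) = -4 + (1 + U) = -3 + U)
b(V) = -3/(-3 + V)
(-2 + b(Y(-3, -3)))*22 = (-2 - 3/(-3 + (5 - 3)))*22 = (-2 - 3/(-3 + 2))*22 = (-2 - 3/(-1))*22 = (-2 - 3*(-1))*22 = (-2 + 3)*22 = 1*22 = 22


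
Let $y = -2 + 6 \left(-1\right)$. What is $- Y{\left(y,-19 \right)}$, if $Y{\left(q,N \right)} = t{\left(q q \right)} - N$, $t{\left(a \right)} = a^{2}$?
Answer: $-4115$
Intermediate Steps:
$y = -8$ ($y = -2 - 6 = -8$)
$Y{\left(q,N \right)} = q^{4} - N$ ($Y{\left(q,N \right)} = \left(q q\right)^{2} - N = \left(q^{2}\right)^{2} - N = q^{4} - N$)
$- Y{\left(y,-19 \right)} = - (\left(-8\right)^{4} - -19) = - (4096 + 19) = \left(-1\right) 4115 = -4115$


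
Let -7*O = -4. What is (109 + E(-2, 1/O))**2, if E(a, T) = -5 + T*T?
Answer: 2934369/256 ≈ 11462.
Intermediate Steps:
O = 4/7 (O = -1/7*(-4) = 4/7 ≈ 0.57143)
E(a, T) = -5 + T**2
(109 + E(-2, 1/O))**2 = (109 + (-5 + (1/(4/7))**2))**2 = (109 + (-5 + (7/4)**2))**2 = (109 + (-5 + 49/16))**2 = (109 - 31/16)**2 = (1713/16)**2 = 2934369/256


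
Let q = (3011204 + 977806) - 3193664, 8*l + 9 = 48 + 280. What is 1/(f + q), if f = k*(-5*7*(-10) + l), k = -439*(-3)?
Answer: 8/10470491 ≈ 7.6405e-7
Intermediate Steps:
k = 1317
l = 319/8 (l = -9/8 + (48 + 280)/8 = -9/8 + (⅛)*328 = -9/8 + 41 = 319/8 ≈ 39.875)
q = 795346 (q = 3989010 - 3193664 = 795346)
f = 4107723/8 (f = 1317*(-5*7*(-10) + 319/8) = 1317*(-35*(-10) + 319/8) = 1317*(350 + 319/8) = 1317*(3119/8) = 4107723/8 ≈ 5.1347e+5)
1/(f + q) = 1/(4107723/8 + 795346) = 1/(10470491/8) = 8/10470491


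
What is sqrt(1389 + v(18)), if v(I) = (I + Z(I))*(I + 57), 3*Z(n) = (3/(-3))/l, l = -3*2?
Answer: sqrt(98754)/6 ≈ 52.375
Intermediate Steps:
l = -6
Z(n) = 1/18 (Z(n) = ((3/(-3))/(-6))/3 = ((3*(-1/3))*(-1/6))/3 = (-1*(-1/6))/3 = (1/3)*(1/6) = 1/18)
v(I) = (57 + I)*(1/18 + I) (v(I) = (I + 1/18)*(I + 57) = (1/18 + I)*(57 + I) = (57 + I)*(1/18 + I))
sqrt(1389 + v(18)) = sqrt(1389 + (19/6 + 18**2 + (1027/18)*18)) = sqrt(1389 + (19/6 + 324 + 1027)) = sqrt(1389 + 8125/6) = sqrt(16459/6) = sqrt(98754)/6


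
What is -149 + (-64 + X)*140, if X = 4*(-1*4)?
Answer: -11349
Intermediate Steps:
X = -16 (X = 4*(-4) = -16)
-149 + (-64 + X)*140 = -149 + (-64 - 16)*140 = -149 - 80*140 = -149 - 11200 = -11349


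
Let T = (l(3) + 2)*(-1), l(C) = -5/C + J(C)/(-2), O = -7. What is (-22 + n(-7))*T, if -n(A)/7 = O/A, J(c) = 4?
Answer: -145/3 ≈ -48.333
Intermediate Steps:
n(A) = 49/A (n(A) = -(-49)/A = 49/A)
l(C) = -2 - 5/C (l(C) = -5/C + 4/(-2) = -5/C + 4*(-½) = -5/C - 2 = -2 - 5/C)
T = 5/3 (T = ((-2 - 5/3) + 2)*(-1) = (-11/3 + 2)*(-1) = -5/3*(-1) = 5/3 ≈ 1.6667)
(-22 + n(-7))*T = (-22 + 49/(-7))*(5/3) = (-22 + 49*(-⅐))*(5/3) = (-22 - 7)*(5/3) = -29*5/3 = -145/3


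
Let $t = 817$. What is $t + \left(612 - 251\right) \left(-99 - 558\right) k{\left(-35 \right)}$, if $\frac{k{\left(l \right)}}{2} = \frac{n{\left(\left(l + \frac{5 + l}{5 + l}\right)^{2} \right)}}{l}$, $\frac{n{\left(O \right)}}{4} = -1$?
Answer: $- \frac{1868821}{35} \approx -53395.0$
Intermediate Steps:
$n{\left(O \right)} = -4$ ($n{\left(O \right)} = 4 \left(-1\right) = -4$)
$k{\left(l \right)} = - \frac{8}{l}$ ($k{\left(l \right)} = 2 \left(- \frac{4}{l}\right) = - \frac{8}{l}$)
$t + \left(612 - 251\right) \left(-99 - 558\right) k{\left(-35 \right)} = 817 + \left(612 - 251\right) \left(-99 - 558\right) \left(- \frac{8}{-35}\right) = 817 + 361 \left(-657\right) \left(\left(-8\right) \left(- \frac{1}{35}\right)\right) = 817 - \frac{1897416}{35} = - \frac{1868821}{35}$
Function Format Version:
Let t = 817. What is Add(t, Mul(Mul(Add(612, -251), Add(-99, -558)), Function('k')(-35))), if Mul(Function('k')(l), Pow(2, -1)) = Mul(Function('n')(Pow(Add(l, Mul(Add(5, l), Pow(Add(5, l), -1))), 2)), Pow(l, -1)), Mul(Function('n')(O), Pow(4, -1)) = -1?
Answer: Rational(-1868821, 35) ≈ -53395.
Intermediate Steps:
Function('n')(O) = -4 (Function('n')(O) = Mul(4, -1) = -4)
Function('k')(l) = Mul(-8, Pow(l, -1)) (Function('k')(l) = Mul(2, Mul(-4, Pow(l, -1))) = Mul(-8, Pow(l, -1)))
Add(t, Mul(Mul(Add(612, -251), Add(-99, -558)), Function('k')(-35))) = Add(817, Mul(Mul(Add(612, -251), Add(-99, -558)), Mul(-8, Pow(-35, -1)))) = Add(817, Mul(Mul(361, -657), Mul(-8, Rational(-1, 35)))) = Add(817, Mul(-237177, Rational(8, 35))) = Add(817, Rational(-1897416, 35)) = Rational(-1868821, 35)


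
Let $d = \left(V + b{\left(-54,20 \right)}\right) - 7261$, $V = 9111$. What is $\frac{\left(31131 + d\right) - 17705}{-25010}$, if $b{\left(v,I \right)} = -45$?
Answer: $- \frac{15231}{25010} \approx -0.609$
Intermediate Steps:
$d = 1805$ ($d = \left(9111 - 45\right) - 7261 = 9066 - 7261 = 1805$)
$\frac{\left(31131 + d\right) - 17705}{-25010} = \frac{\left(31131 + 1805\right) - 17705}{-25010} = \left(32936 - 17705\right) \left(- \frac{1}{25010}\right) = 15231 \left(- \frac{1}{25010}\right) = - \frac{15231}{25010}$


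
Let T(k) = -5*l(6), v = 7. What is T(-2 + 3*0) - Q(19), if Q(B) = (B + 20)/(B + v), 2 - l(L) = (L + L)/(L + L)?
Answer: -13/2 ≈ -6.5000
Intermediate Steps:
l(L) = 1 (l(L) = 2 - (L + L)/(L + L) = 2 - 2*L/(2*L) = 2 - 2*L*1/(2*L) = 2 - 1*1 = 2 - 1 = 1)
Q(B) = (20 + B)/(7 + B) (Q(B) = (B + 20)/(B + 7) = (20 + B)/(7 + B))
T(k) = -5 (T(k) = -5*1 = -5)
T(-2 + 3*0) - Q(19) = -5 - (20 + 19)/(7 + 19) = -5 - 39/26 = -5 - 1*3/2 = -5 - 3/2 = -13/2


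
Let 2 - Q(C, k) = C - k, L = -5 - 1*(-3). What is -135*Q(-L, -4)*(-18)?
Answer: -9720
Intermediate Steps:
L = -2 (L = -5 + 3 = -2)
Q(C, k) = 2 + k - C (Q(C, k) = 2 - (C - k) = 2 + (k - C) = 2 + k - C)
-135*Q(-L, -4)*(-18) = -135*(2 - 4 - (-1)*(-2))*(-18) = -135*(2 - 4 - 1*2)*(-18) = -135*(2 - 4 - 2)*(-18) = -135*(-4)*(-18) = 540*(-18) = -9720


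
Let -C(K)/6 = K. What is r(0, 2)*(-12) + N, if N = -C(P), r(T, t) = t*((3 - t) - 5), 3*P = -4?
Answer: 88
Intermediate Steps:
P = -4/3 (P = (⅓)*(-4) = -4/3 ≈ -1.3333)
C(K) = -6*K
r(T, t) = t*(-2 - t)
N = -8 (N = -(-6)*(-4)/3 = -1*8 = -8)
r(0, 2)*(-12) + N = -1*2*(2 + 2)*(-12) - 8 = -1*2*4*(-12) - 8 = -8*(-12) - 8 = 96 - 8 = 88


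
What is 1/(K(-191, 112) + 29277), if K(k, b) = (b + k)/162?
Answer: 162/4742795 ≈ 3.4157e-5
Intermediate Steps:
K(k, b) = b/162 + k/162 (K(k, b) = (b + k)*(1/162) = b/162 + k/162)
1/(K(-191, 112) + 29277) = 1/(((1/162)*112 + (1/162)*(-191)) + 29277) = 1/((56/81 - 191/162) + 29277) = 1/(-79/162 + 29277) = 1/(4742795/162) = 162/4742795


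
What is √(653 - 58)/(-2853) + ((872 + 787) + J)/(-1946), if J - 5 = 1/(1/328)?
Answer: -996/973 - √595/2853 ≈ -1.0322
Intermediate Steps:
J = 333 (J = 5 + 1/(1/328) = 5 + 328 = 333)
√(653 - 58)/(-2853) + ((872 + 787) + J)/(-1946) = √(653 - 58)/(-2853) + ((872 + 787) + 333)/(-1946) = √595*(-1/2853) + (1659 + 333)*(-1/1946) = -√595/2853 + 1992*(-1/1946) = -√595/2853 - 996/973 = -996/973 - √595/2853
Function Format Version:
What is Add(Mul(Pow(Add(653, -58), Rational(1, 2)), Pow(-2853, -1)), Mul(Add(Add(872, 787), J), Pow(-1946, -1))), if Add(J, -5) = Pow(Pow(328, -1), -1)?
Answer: Add(Rational(-996, 973), Mul(Rational(-1, 2853), Pow(595, Rational(1, 2)))) ≈ -1.0322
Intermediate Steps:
J = 333 (J = Add(5, Pow(Pow(328, -1), -1)) = Add(5, Pow(Rational(1, 328), -1)) = Add(5, 328) = 333)
Add(Mul(Pow(Add(653, -58), Rational(1, 2)), Pow(-2853, -1)), Mul(Add(Add(872, 787), J), Pow(-1946, -1))) = Add(Mul(Pow(Add(653, -58), Rational(1, 2)), Pow(-2853, -1)), Mul(Add(Add(872, 787), 333), Pow(-1946, -1))) = Add(Mul(Pow(595, Rational(1, 2)), Rational(-1, 2853)), Mul(Add(1659, 333), Rational(-1, 1946))) = Add(Mul(Rational(-1, 2853), Pow(595, Rational(1, 2))), Mul(1992, Rational(-1, 1946))) = Add(Mul(Rational(-1, 2853), Pow(595, Rational(1, 2))), Rational(-996, 973)) = Add(Rational(-996, 973), Mul(Rational(-1, 2853), Pow(595, Rational(1, 2))))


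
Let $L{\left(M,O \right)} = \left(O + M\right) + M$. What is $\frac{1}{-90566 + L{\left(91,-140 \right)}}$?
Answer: $- \frac{1}{90524} \approx -1.1047 \cdot 10^{-5}$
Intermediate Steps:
$L{\left(M,O \right)} = O + 2 M$ ($L{\left(M,O \right)} = \left(M + O\right) + M = O + 2 M$)
$\frac{1}{-90566 + L{\left(91,-140 \right)}} = \frac{1}{-90566 + \left(-140 + 2 \cdot 91\right)} = \frac{1}{-90566 + \left(-140 + 182\right)} = \frac{1}{-90566 + 42} = \frac{1}{-90524} = - \frac{1}{90524}$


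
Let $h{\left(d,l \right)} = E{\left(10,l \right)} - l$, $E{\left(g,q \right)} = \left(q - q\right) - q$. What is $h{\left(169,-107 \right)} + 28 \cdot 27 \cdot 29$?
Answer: $22138$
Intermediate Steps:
$E{\left(g,q \right)} = - q$ ($E{\left(g,q \right)} = 0 - q = - q$)
$h{\left(d,l \right)} = - 2 l$ ($h{\left(d,l \right)} = - l - l = - 2 l$)
$h{\left(169,-107 \right)} + 28 \cdot 27 \cdot 29 = \left(-2\right) \left(-107\right) + 28 \cdot 27 \cdot 29 = 214 + 756 \cdot 29 = 214 + 21924 = 22138$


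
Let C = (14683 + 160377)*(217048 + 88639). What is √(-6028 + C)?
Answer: 8*√836149378 ≈ 2.3133e+5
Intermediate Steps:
C = 53513566220 (C = 175060*305687 = 53513566220)
√(-6028 + C) = √(-6028 + 53513566220) = √53513560192 = 8*√836149378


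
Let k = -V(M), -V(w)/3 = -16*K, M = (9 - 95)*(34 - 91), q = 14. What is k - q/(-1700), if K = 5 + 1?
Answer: -244793/850 ≈ -287.99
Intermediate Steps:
M = 4902 (M = -86*(-57) = 4902)
K = 6
V(w) = 288 (V(w) = -(-48)*6 = -3*(-96) = 288)
k = -288 (k = -1*288 = -288)
k - q/(-1700) = -288 - 14/(-1700) = -288 - 14*(-1)/1700 = -288 - 1*(-7/850) = -288 + 7/850 = -244793/850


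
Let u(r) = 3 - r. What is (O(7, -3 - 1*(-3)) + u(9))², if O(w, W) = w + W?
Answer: 1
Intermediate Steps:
O(w, W) = W + w
(O(7, -3 - 1*(-3)) + u(9))² = (((-3 - 1*(-3)) + 7) + (3 - 1*9))² = (((-3 + 3) + 7) + (3 - 9))² = ((0 + 7) - 6)² = (7 - 6)² = 1² = 1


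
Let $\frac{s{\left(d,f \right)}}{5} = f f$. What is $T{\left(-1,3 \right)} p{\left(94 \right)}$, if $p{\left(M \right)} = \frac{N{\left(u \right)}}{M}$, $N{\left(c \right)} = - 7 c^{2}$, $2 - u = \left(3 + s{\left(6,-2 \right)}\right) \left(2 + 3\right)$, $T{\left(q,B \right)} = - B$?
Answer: $\frac{268149}{94} \approx 2852.6$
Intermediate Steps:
$s{\left(d,f \right)} = 5 f^{2}$ ($s{\left(d,f \right)} = 5 f f = 5 f^{2}$)
$u = -113$ ($u = 2 - \left(3 + 5 \left(-2\right)^{2}\right) \left(2 + 3\right) = 2 - \left(3 + 5 \cdot 4\right) 5 = 2 - \left(3 + 20\right) 5 = 2 - 23 \cdot 5 = 2 - 115 = -113$)
$p{\left(M \right)} = - \frac{89383}{M}$ ($p{\left(M \right)} = \frac{\left(-7\right) \left(-113\right)^{2}}{M} = \frac{\left(-7\right) 12769}{M} = - \frac{89383}{M}$)
$T{\left(-1,3 \right)} p{\left(94 \right)} = \left(-1\right) 3 \left(- \frac{89383}{94}\right) = - 3 \left(\left(-89383\right) \frac{1}{94}\right) = \left(-3\right) \left(- \frac{89383}{94}\right) = \frac{268149}{94}$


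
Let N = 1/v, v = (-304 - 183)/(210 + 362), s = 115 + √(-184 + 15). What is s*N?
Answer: -65780/487 - 7436*I/487 ≈ -135.07 - 15.269*I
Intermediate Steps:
s = 115 + 13*I (s = 115 + √(-169) = 115 + 13*I ≈ 115.0 + 13.0*I)
v = -487/572 ≈ -0.85140
N = -572/487 (N = 1/(-487/572) = -572/487 ≈ -1.1745)
s*N = (115 + 13*I)*(-572/487) = -65780/487 - 7436*I/487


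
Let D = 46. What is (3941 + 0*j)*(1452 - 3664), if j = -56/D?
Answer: -8717492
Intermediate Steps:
j = -28/23 (j = -56/46 = -56*1/46 = -28/23 ≈ -1.2174)
(3941 + 0*j)*(1452 - 3664) = (3941 + 0*(-28/23))*(1452 - 3664) = (3941 + 0)*(-2212) = 3941*(-2212) = -8717492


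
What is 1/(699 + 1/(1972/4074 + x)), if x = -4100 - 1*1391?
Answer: 11184181/7817740482 ≈ 0.0014306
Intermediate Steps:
x = -5491 (x = -4100 - 1391 = -5491)
1/(699 + 1/(1972/4074 + x)) = 1/(699 + 1/(1972/4074 - 5491)) = 1/(699 + 1/(1972*(1/4074) - 5491)) = 1/(699 + 1/(986/2037 - 5491)) = 1/(699 + 1/(-11184181/2037)) = 1/(699 - 2037/11184181) = 1/(7817740482/11184181) = 11184181/7817740482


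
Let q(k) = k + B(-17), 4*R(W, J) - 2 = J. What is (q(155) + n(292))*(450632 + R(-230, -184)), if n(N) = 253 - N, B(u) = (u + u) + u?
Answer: 58576245/2 ≈ 2.9288e+7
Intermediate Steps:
R(W, J) = 1/2 + J/4
B(u) = 3*u (B(u) = 2*u + u = 3*u)
q(k) = -51 + k (q(k) = k + 3*(-17) = k - 51 = -51 + k)
(q(155) + n(292))*(450632 + R(-230, -184)) = ((-51 + 155) + (253 - 1*292))*(450632 + (1/2 + (1/4)*(-184))) = (104 + (253 - 292))*(450632 + (1/2 - 46)) = (104 - 39)*(450632 - 91/2) = 65*(901173/2) = 58576245/2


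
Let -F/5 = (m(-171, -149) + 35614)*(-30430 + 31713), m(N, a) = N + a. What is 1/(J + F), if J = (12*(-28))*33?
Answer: -1/226422098 ≈ -4.4165e-9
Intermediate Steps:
J = -11088 (J = -336*33 = -11088)
F = -226411010 (F = -5*((-171 - 149) + 35614)*(-30430 + 31713) = -5*(-320 + 35614)*1283 = -176470*1283 = -5*45282202 = -226411010)
1/(J + F) = 1/(-11088 - 226411010) = 1/(-226422098) = -1/226422098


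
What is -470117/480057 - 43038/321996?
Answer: -28672747783/25762738962 ≈ -1.1130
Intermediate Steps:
-470117/480057 - 43038/321996 = -470117*1/480057 - 43038*1/321996 = -470117/480057 - 7173/53666 = -28672747783/25762738962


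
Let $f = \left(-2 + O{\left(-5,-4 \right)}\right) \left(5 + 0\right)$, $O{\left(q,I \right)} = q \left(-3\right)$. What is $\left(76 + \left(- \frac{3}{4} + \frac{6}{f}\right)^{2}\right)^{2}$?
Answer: $\frac{26696245919281}{4569760000} \approx 5841.9$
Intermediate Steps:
$O{\left(q,I \right)} = - 3 q$
$f = 65$ ($f = \left(-2 - -15\right) \left(5 + 0\right) = \left(-2 + 15\right) 5 = 13 \cdot 5 = 65$)
$\left(76 + \left(- \frac{3}{4} + \frac{6}{f}\right)^{2}\right)^{2} = \left(76 + \left(- \frac{3}{4} + \frac{6}{65}\right)^{2}\right)^{2} = \left(76 + \left(- \frac{171}{260}\right)^{2}\right)^{2} = \left(76 + \frac{29241}{67600}\right)^{2} = \left(\frac{5166841}{67600}\right)^{2} = \frac{26696245919281}{4569760000}$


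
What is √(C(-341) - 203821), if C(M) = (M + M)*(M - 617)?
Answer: √449535 ≈ 670.47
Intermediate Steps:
C(M) = 2*M*(-617 + M) (C(M) = (2*M)*(-617 + M) = 2*M*(-617 + M))
√(C(-341) - 203821) = √(2*(-341)*(-617 - 341) - 203821) = √(2*(-341)*(-958) - 203821) = √(653356 - 203821) = √449535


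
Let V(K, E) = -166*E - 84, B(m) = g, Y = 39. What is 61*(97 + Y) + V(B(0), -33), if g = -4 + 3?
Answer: 13690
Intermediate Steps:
g = -1
B(m) = -1
V(K, E) = -84 - 166*E
61*(97 + Y) + V(B(0), -33) = 61*(97 + 39) + (-84 - 166*(-33)) = 61*136 + (-84 + 5478) = 8296 + 5394 = 13690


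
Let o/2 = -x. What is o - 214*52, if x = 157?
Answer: -11442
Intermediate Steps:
o = -314 (o = 2*(-1*157) = 2*(-157) = -314)
o - 214*52 = -314 - 214*52 = -314 - 11128 = -11442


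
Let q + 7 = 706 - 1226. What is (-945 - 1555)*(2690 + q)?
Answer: -5407500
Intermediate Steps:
q = -527 (q = -7 + (706 - 1226) = -7 - 520 = -527)
(-945 - 1555)*(2690 + q) = (-945 - 1555)*(2690 - 527) = -2500*2163 = -5407500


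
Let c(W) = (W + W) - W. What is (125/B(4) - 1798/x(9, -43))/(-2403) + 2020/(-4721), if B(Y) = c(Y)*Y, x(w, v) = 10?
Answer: -323368561/907565040 ≈ -0.35630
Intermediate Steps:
c(W) = W (c(W) = 2*W - W = W)
B(Y) = Y**2 (B(Y) = Y*Y = Y**2)
(125/B(4) - 1798/x(9, -43))/(-2403) + 2020/(-4721) = (125/(4**2) - 1798/10)/(-2403) + 2020/(-4721) = (125/16 - 1798*1/10)*(-1/2403) + 2020*(-1/4721) = (125*(1/16) - 899/5)*(-1/2403) - 2020/4721 = (125/16 - 899/5)*(-1/2403) - 2020/4721 = -13759/80*(-1/2403) - 2020/4721 = 13759/192240 - 2020/4721 = -323368561/907565040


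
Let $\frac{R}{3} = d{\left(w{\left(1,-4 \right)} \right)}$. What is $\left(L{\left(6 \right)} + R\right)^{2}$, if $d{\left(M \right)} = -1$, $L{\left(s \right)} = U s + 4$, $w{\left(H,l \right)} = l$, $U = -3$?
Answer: $289$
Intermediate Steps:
$L{\left(s \right)} = 4 - 3 s$ ($L{\left(s \right)} = - 3 s + 4 = 4 - 3 s$)
$R = -3$ ($R = 3 \left(-1\right) = -3$)
$\left(L{\left(6 \right)} + R\right)^{2} = \left(\left(4 - 18\right) - 3\right)^{2} = \left(-14 - 3\right)^{2} = \left(-17\right)^{2} = 289$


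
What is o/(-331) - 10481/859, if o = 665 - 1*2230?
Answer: -2124876/284329 ≈ -7.4733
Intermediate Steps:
o = -1565 (o = 665 - 2230 = -1565)
o/(-331) - 10481/859 = -1565/(-331) - 10481/859 = -1565*(-1/331) - 10481*1/859 = 1565/331 - 10481/859 = -2124876/284329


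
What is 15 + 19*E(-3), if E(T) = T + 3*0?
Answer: -42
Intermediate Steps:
E(T) = T (E(T) = T + 0 = T)
15 + 19*E(-3) = 15 + 19*(-3) = 15 - 57 = -42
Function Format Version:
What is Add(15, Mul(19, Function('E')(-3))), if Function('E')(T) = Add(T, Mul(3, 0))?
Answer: -42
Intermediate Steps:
Function('E')(T) = T (Function('E')(T) = Add(T, 0) = T)
Add(15, Mul(19, Function('E')(-3))) = Add(15, Mul(19, -3)) = Add(15, -57) = -42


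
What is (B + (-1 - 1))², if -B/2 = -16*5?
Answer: 24964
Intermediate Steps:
B = 160 (B = -(-32)*5 = -2*(-80) = 160)
(B + (-1 - 1))² = (160 + (-1 - 1))² = (160 - 2)² = 158² = 24964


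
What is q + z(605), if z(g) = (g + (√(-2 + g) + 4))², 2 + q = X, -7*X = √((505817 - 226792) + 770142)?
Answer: 371482 + 3654*√67 - √1049167/7 ≈ 4.0125e+5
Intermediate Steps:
X = -√1049167/7 (X = -√((505817 - 226792) + 770142)/7 = -√(279025 + 770142)/7 = -√1049167/7 ≈ -146.33)
q = -2 - √1049167/7 ≈ -148.33
z(g) = (4 + g + √(-2 + g))² (z(g) = (g + (4 + √(-2 + g)))² = (4 + g + √(-2 + g))²)
q + z(605) = (-2 - √1049167/7) + (4 + 605 + √(-2 + 605))² = (-2 - √1049167/7) + (4 + 605 + √603)² = (-2 - √1049167/7) + (4 + 605 + 3*√67)² = (-2 - √1049167/7) + (609 + 3*√67)² = -2 + (609 + 3*√67)² - √1049167/7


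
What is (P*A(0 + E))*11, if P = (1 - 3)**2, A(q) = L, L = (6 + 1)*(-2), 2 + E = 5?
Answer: -616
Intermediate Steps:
E = 3 (E = -2 + 5 = 3)
L = -14 (L = 7*(-2) = -14)
A(q) = -14
P = 4 (P = (-2)**2 = 4)
(P*A(0 + E))*11 = (4*(-14))*11 = -56*11 = -616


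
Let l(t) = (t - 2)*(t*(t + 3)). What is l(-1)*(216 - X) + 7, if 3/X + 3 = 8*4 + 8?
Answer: 48193/37 ≈ 1302.5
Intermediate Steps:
l(t) = t*(-2 + t)*(3 + t) (l(t) = (-2 + t)*(t*(3 + t)) = t*(-2 + t)*(3 + t))
X = 3/37 (X = 3/(-3 + (8*4 + 8)) = 3/(-3 + (32 + 8)) = 3/(-3 + 40) = 3/37 ≈ 0.081081)
l(-1)*(216 - X) + 7 = (-(-6 - 1 + (-1)²))*(216 - 1*3/37) + 7 = (-(-6 - 1 + 1))*(216 - 3/37) + 7 = -1*(-6)*(7989/37) + 7 = 6*(7989/37) + 7 = 47934/37 + 7 = 48193/37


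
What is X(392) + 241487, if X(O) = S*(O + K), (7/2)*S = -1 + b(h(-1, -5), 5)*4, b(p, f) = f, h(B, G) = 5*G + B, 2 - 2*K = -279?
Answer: 1710644/7 ≈ 2.4438e+5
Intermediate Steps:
K = 281/2 (K = 1 - ½*(-279) = 1 + 279/2 = 281/2 ≈ 140.50)
h(B, G) = B + 5*G
S = 38/7 (S = 2*(-1 + 5*4)/7 = 2*(-1 + 20)/7 = (2/7)*19 = 38/7 ≈ 5.4286)
X(O) = 5339/7 + 38*O/7 (X(O) = 38*(O + 281/2)/7 = 38*(281/2 + O)/7 = 5339/7 + 38*O/7)
X(392) + 241487 = (5339/7 + (38/7)*392) + 241487 = (5339/7 + 2128) + 241487 = 20235/7 + 241487 = 1710644/7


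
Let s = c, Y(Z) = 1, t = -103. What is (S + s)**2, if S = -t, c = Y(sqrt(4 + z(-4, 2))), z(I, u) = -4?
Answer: 10816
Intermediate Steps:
c = 1
S = 103 (S = -1*(-103) = 103)
s = 1
(S + s)**2 = (103 + 1)**2 = 104**2 = 10816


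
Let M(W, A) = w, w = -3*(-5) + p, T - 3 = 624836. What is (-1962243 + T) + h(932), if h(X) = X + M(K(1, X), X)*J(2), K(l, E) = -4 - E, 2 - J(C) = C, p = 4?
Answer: -1336472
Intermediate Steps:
J(C) = 2 - C
T = 624839 (T = 3 + 624836 = 624839)
w = 19 (w = -3*(-5) + 4 = 15 + 4 = 19)
M(W, A) = 19
h(X) = X (h(X) = X + 19*(2 - 1*2) = X + 19*(2 - 2) = X + 19*0 = X + 0 = X)
(-1962243 + T) + h(932) = (-1962243 + 624839) + 932 = -1337404 + 932 = -1336472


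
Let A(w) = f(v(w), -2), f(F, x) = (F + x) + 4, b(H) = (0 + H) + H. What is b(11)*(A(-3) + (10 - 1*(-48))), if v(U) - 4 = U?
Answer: 1342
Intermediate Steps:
b(H) = 2*H (b(H) = H + H = 2*H)
v(U) = 4 + U
f(F, x) = 4 + F + x
A(w) = 6 + w (A(w) = 4 + (4 + w) - 2 = 6 + w)
b(11)*(A(-3) + (10 - 1*(-48))) = (2*11)*((6 - 3) + (10 - 1*(-48))) = 22*(3 + (10 + 48)) = 22*(3 + 58) = 22*61 = 1342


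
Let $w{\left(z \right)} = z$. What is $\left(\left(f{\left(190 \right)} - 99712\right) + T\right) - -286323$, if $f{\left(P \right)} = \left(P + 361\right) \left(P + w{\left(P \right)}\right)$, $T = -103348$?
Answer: $292643$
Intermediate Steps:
$f{\left(P \right)} = 2 P \left(361 + P\right)$ ($f{\left(P \right)} = \left(P + 361\right) \left(P + P\right) = \left(361 + P\right) 2 P = 2 P \left(361 + P\right)$)
$\left(\left(f{\left(190 \right)} - 99712\right) + T\right) - -286323 = \left(\left(2 \cdot 190 \left(361 + 190\right) - 99712\right) - 103348\right) - -286323 = \left(\left(2 \cdot 190 \cdot 551 - 99712\right) - 103348\right) + 286323 = \left(\left(209380 - 99712\right) - 103348\right) + 286323 = \left(109668 - 103348\right) + 286323 = 6320 + 286323 = 292643$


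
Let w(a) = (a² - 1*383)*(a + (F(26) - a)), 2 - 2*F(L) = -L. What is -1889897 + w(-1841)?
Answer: 45554675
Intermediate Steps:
F(L) = 1 + L/2 (F(L) = 1 - (-1)*L/2 = 1 + L/2)
w(a) = -5362 + 14*a² (w(a) = (a² - 1*383)*(a + ((1 + (½)*26) - a)) = (a² - 383)*(a + ((1 + 13) - a)) = (-383 + a²)*(a + (14 - a)) = (-383 + a²)*14 = -5362 + 14*a²)
-1889897 + w(-1841) = -1889897 + (-5362 + 14*(-1841)²) = -1889897 + (-5362 + 14*3389281) = -1889897 + (-5362 + 47449934) = -1889897 + 47444572 = 45554675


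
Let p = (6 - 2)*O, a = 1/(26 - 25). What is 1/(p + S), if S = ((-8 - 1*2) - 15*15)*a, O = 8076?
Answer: 1/32069 ≈ 3.1183e-5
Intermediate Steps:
a = 1 (a = 1/1 = 1)
p = 32304 (p = (6 - 2)*8076 = 4*8076 = 32304)
S = -235 (S = ((-8 - 1*2) - 15*15)*1 = ((-8 - 2) - 225)*1 = (-10 - 225)*1 = -235*1 = -235)
1/(p + S) = 1/(32304 - 235) = 1/32069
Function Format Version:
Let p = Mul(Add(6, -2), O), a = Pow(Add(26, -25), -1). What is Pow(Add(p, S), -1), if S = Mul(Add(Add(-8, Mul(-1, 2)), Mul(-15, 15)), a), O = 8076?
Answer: Rational(1, 32069) ≈ 3.1183e-5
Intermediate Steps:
a = 1 (a = Pow(1, -1) = 1)
p = 32304 (p = Mul(Add(6, -2), 8076) = Mul(4, 8076) = 32304)
S = -235 (S = Mul(Add(Add(-8, Mul(-1, 2)), Mul(-15, 15)), 1) = Mul(Add(Add(-8, -2), -225), 1) = Mul(Add(-10, -225), 1) = Mul(-235, 1) = -235)
Pow(Add(p, S), -1) = Pow(Add(32304, -235), -1) = Pow(32069, -1) = Rational(1, 32069)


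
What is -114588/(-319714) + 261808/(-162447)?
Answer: -32544603038/25968290079 ≈ -1.2532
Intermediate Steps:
-114588/(-319714) + 261808/(-162447) = -114588*(-1/319714) + 261808*(-1/162447) = 57294/159857 - 261808/162447 = -32544603038/25968290079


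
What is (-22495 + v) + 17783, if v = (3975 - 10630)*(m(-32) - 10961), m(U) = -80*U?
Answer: 55903943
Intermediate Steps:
v = 55908655 (v = (3975 - 10630)*(-80*(-32) - 10961) = -6655*(2560 - 10961) = -6655*(-8401) = 55908655)
(-22495 + v) + 17783 = (-22495 + 55908655) + 17783 = 55886160 + 17783 = 55903943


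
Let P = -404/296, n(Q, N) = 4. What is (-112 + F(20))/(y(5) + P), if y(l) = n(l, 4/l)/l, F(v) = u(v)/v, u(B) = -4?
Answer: 3774/19 ≈ 198.63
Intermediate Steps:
P = -101/74 (P = -404*1/296 = -101/74 ≈ -1.3649)
F(v) = -4/v
y(l) = 4/l
(-112 + F(20))/(y(5) + P) = (-112 - 4/20)/(4/5 - 101/74) = (-112 - 4*1/20)/(4*(⅕) - 101/74) = (-112 - ⅕)/(⅘ - 101/74) = -561/(5*(-209/370)) = -561/5*(-370/209) = 3774/19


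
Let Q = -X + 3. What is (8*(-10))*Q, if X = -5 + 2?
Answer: -480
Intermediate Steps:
X = -3
Q = 6 (Q = -1*(-3) + 3 = 3 + 3 = 6)
(8*(-10))*Q = (8*(-10))*6 = -80*6 = -480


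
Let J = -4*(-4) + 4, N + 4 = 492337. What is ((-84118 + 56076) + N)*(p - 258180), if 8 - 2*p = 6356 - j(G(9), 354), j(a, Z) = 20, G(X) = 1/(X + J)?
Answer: -121339667104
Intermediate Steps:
N = 492333 (N = -4 + 492337 = 492333)
J = 20 (J = 16 + 4 = 20)
G(X) = 1/(20 + X) (G(X) = 1/(X + 20) = 1/(20 + X))
p = -3164 (p = 4 - (6356 - 1*20)/2 = 4 - (6356 - 20)/2 = 4 - ½*6336 = 4 - 3168 = -3164)
((-84118 + 56076) + N)*(p - 258180) = ((-84118 + 56076) + 492333)*(-3164 - 258180) = (-28042 + 492333)*(-261344) = 464291*(-261344) = -121339667104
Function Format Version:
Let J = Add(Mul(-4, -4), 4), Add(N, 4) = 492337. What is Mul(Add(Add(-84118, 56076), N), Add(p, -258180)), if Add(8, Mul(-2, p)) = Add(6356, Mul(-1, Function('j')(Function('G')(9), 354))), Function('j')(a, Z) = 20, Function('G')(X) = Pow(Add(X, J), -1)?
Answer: -121339667104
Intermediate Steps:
N = 492333 (N = Add(-4, 492337) = 492333)
J = 20 (J = Add(16, 4) = 20)
Function('G')(X) = Pow(Add(20, X), -1) (Function('G')(X) = Pow(Add(X, 20), -1) = Pow(Add(20, X), -1))
p = -3164 (p = Add(4, Mul(Rational(-1, 2), Add(6356, Mul(-1, 20)))) = Add(4, Mul(Rational(-1, 2), Add(6356, -20))) = Add(4, Mul(Rational(-1, 2), 6336)) = Add(4, -3168) = -3164)
Mul(Add(Add(-84118, 56076), N), Add(p, -258180)) = Mul(Add(Add(-84118, 56076), 492333), Add(-3164, -258180)) = Mul(Add(-28042, 492333), -261344) = Mul(464291, -261344) = -121339667104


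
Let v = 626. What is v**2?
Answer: 391876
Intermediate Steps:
v**2 = 626**2 = 391876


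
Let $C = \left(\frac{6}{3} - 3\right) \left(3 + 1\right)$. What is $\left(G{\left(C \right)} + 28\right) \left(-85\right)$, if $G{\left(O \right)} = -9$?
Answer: $-1615$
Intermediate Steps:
$C = -4$ ($C = \left(6 \cdot \frac{1}{3} - 3\right) 4 = \left(2 - 3\right) 4 = \left(-1\right) 4 = -4$)
$\left(G{\left(C \right)} + 28\right) \left(-85\right) = \left(-9 + 28\right) \left(-85\right) = 19 \left(-85\right) = -1615$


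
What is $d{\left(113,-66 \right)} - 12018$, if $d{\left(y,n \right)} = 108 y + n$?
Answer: $120$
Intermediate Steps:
$d{\left(y,n \right)} = n + 108 y$
$d{\left(113,-66 \right)} - 12018 = \left(-66 + 108 \cdot 113\right) - 12018 = \left(-66 + 12204\right) - 12018 = 12138 - 12018 = 120$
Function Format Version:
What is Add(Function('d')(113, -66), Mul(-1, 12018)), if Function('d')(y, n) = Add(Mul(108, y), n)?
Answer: 120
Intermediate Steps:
Function('d')(y, n) = Add(n, Mul(108, y))
Add(Function('d')(113, -66), Mul(-1, 12018)) = Add(Add(-66, Mul(108, 113)), Mul(-1, 12018)) = Add(Add(-66, 12204), -12018) = Add(12138, -12018) = 120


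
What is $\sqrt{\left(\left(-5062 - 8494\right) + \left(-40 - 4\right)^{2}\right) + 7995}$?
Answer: $5 i \sqrt{145} \approx 60.208 i$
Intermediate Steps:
$\sqrt{\left(\left(-5062 - 8494\right) + \left(-40 - 4\right)^{2}\right) + 7995} = \sqrt{\left(-13556 + \left(-44\right)^{2}\right) + 7995} = \sqrt{\left(-13556 + 1936\right) + 7995} = \sqrt{-11620 + 7995} = \sqrt{-3625} = 5 i \sqrt{145}$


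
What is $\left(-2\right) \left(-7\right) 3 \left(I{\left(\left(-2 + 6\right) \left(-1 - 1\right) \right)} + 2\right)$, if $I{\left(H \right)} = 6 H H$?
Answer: $16212$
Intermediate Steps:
$I{\left(H \right)} = 6 H^{2}$
$\left(-2\right) \left(-7\right) 3 \left(I{\left(\left(-2 + 6\right) \left(-1 - 1\right) \right)} + 2\right) = \left(-2\right) \left(-7\right) 3 \left(6 \left(\left(-2 + 6\right) \left(-1 - 1\right)\right)^{2} + 2\right) = 14 \cdot 3 \left(6 \left(4 \left(-2\right)\right)^{2} + 2\right) = 14 \cdot 3 \left(6 \left(-8\right)^{2} + 2\right) = 14 \cdot 3 \left(6 \cdot 64 + 2\right) = 14 \cdot 3 \left(384 + 2\right) = 14 \cdot 3 \cdot 386 = 14 \cdot 1158 = 16212$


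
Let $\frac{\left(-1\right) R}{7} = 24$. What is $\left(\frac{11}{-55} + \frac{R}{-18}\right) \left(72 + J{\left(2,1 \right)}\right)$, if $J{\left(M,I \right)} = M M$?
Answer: $\frac{10412}{15} \approx 694.13$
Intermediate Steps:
$R = -168$ ($R = \left(-7\right) 24 = -168$)
$J{\left(M,I \right)} = M^{2}$
$\left(\frac{11}{-55} + \frac{R}{-18}\right) \left(72 + J{\left(2,1 \right)}\right) = \left(\frac{11}{-55} - \frac{168}{-18}\right) \left(72 + 2^{2}\right) = \left(11 \left(- \frac{1}{55}\right) - - \frac{28}{3}\right) \left(72 + 4\right) = \left(- \frac{1}{5} + \frac{28}{3}\right) 76 = \frac{137}{15} \cdot 76 = \frac{10412}{15}$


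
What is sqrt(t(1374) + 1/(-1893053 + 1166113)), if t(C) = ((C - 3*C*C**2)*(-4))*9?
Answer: sqrt(37010164799763369473465)/363470 ≈ 5.2929e+5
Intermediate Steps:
t(C) = -36*C + 108*C**3 (t(C) = ((C - 3*C**3)*(-4))*9 = (-4*C + 12*C**3)*9 = -36*C + 108*C**3)
sqrt(t(1374) + 1/(-1893053 + 1166113)) = sqrt((-36*1374 + 108*1374**3) + 1/(-1893053 + 1166113)) = sqrt((-49464 + 108*2593941624) + 1/(-726940)) = sqrt((-49464 + 280145695392) - 1/726940) = sqrt(280145645928 - 1/726940) = sqrt(203649075850900319/726940) = sqrt(37010164799763369473465)/363470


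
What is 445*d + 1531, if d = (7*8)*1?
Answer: 26451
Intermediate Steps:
d = 56 (d = 56*1 = 56)
445*d + 1531 = 445*56 + 1531 = 24920 + 1531 = 26451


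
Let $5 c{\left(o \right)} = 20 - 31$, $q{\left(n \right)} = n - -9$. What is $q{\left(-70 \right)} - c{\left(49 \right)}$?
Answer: $- \frac{294}{5} \approx -58.8$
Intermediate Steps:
$q{\left(n \right)} = 9 + n$ ($q{\left(n \right)} = n + 9 = 9 + n$)
$c{\left(o \right)} = - \frac{11}{5}$ ($c{\left(o \right)} = \frac{20 - 31}{5} = \frac{1}{5} \left(-11\right) = - \frac{11}{5}$)
$q{\left(-70 \right)} - c{\left(49 \right)} = \left(9 - 70\right) - - \frac{11}{5} = -61 + \frac{11}{5} = - \frac{294}{5}$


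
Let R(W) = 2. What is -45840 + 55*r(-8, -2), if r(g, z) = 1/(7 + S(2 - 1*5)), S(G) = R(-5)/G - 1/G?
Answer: -183327/4 ≈ -45832.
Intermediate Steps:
S(G) = 1/G (S(G) = 2/G - 1/G = 1/G)
r(g, z) = 3/20 (r(g, z) = 1/(7 + 1/(2 - 1*5)) = 1/(7 + 1/(2 - 5)) = 1/(7 + 1/(-3)) = 1/(7 - ⅓) = 1/(20/3) = 3/20)
-45840 + 55*r(-8, -2) = -45840 + 55*(3/20) = -45840 + 33/4 = -183327/4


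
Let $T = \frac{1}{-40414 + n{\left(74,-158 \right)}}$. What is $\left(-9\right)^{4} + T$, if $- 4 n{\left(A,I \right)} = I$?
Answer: $\frac{529794187}{80749} \approx 6561.0$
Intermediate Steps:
$n{\left(A,I \right)} = - \frac{I}{4}$
$T = - \frac{2}{80749}$ ($T = \frac{1}{-40414 - - \frac{79}{2}} = \frac{1}{-40414 + \frac{79}{2}} = \frac{1}{- \frac{80749}{2}} = - \frac{2}{80749} \approx -2.4768 \cdot 10^{-5}$)
$\left(-9\right)^{4} + T = \left(-9\right)^{4} - \frac{2}{80749} = 6561 - \frac{2}{80749} = \frac{529794187}{80749}$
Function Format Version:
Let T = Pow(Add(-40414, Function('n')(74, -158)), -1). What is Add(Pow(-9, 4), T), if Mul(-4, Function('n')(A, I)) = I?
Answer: Rational(529794187, 80749) ≈ 6561.0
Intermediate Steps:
Function('n')(A, I) = Mul(Rational(-1, 4), I)
T = Rational(-2, 80749) (T = Pow(Add(-40414, Mul(Rational(-1, 4), -158)), -1) = Pow(Add(-40414, Rational(79, 2)), -1) = Pow(Rational(-80749, 2), -1) = Rational(-2, 80749) ≈ -2.4768e-5)
Add(Pow(-9, 4), T) = Add(Pow(-9, 4), Rational(-2, 80749)) = Add(6561, Rational(-2, 80749)) = Rational(529794187, 80749)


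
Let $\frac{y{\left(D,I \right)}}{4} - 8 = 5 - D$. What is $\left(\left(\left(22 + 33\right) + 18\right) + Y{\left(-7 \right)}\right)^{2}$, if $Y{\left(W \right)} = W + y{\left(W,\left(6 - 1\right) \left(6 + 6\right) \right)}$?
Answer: $21316$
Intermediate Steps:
$y{\left(D,I \right)} = 52 - 4 D$ ($y{\left(D,I \right)} = 32 + 4 \left(5 - D\right) = 32 - \left(-20 + 4 D\right) = 52 - 4 D$)
$Y{\left(W \right)} = 52 - 3 W$ ($Y{\left(W \right)} = W - \left(-52 + 4 W\right) = 52 - 3 W$)
$\left(\left(\left(22 + 33\right) + 18\right) + Y{\left(-7 \right)}\right)^{2} = \left(\left(\left(22 + 33\right) + 18\right) + \left(52 - -21\right)\right)^{2} = \left(\left(55 + 18\right) + \left(52 + 21\right)\right)^{2} = \left(73 + 73\right)^{2} = 146^{2} = 21316$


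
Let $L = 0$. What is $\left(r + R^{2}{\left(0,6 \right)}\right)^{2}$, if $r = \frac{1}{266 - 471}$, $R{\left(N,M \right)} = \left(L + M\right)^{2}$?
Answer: $\frac{70585331041}{42025} \approx 1.6796 \cdot 10^{6}$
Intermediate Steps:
$R{\left(N,M \right)} = M^{2}$ ($R{\left(N,M \right)} = \left(0 + M\right)^{2} = M^{2}$)
$r = - \frac{1}{205}$ ($r = \frac{1}{-205} = - \frac{1}{205} \approx -0.0048781$)
$\left(r + R^{2}{\left(0,6 \right)}\right)^{2} = \left(- \frac{1}{205} + \left(6^{2}\right)^{2}\right)^{2} = \left(- \frac{1}{205} + 36^{2}\right)^{2} = \left(- \frac{1}{205} + 1296\right)^{2} = \left(\frac{265679}{205}\right)^{2} = \frac{70585331041}{42025}$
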